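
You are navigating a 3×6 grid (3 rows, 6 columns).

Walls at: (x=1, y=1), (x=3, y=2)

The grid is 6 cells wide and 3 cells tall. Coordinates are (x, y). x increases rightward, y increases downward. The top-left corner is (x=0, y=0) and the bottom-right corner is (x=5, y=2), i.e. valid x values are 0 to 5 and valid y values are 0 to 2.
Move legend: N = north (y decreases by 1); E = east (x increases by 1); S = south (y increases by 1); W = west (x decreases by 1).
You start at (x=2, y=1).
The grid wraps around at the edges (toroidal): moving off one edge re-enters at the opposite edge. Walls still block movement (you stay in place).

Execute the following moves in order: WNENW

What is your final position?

Start: (x=2, y=1)
  W (west): blocked, stay at (x=2, y=1)
  N (north): (x=2, y=1) -> (x=2, y=0)
  E (east): (x=2, y=0) -> (x=3, y=0)
  N (north): blocked, stay at (x=3, y=0)
  W (west): (x=3, y=0) -> (x=2, y=0)
Final: (x=2, y=0)

Answer: Final position: (x=2, y=0)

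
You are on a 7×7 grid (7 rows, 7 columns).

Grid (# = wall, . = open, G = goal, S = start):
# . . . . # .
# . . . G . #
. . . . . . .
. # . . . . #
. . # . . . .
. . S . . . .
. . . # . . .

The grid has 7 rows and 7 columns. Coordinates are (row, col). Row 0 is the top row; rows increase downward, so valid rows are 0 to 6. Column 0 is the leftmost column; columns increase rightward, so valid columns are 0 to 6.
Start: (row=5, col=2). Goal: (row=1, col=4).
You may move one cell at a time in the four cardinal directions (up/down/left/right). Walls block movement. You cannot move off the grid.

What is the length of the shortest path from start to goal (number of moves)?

BFS from (row=5, col=2) until reaching (row=1, col=4):
  Distance 0: (row=5, col=2)
  Distance 1: (row=5, col=1), (row=5, col=3), (row=6, col=2)
  Distance 2: (row=4, col=1), (row=4, col=3), (row=5, col=0), (row=5, col=4), (row=6, col=1)
  Distance 3: (row=3, col=3), (row=4, col=0), (row=4, col=4), (row=5, col=5), (row=6, col=0), (row=6, col=4)
  Distance 4: (row=2, col=3), (row=3, col=0), (row=3, col=2), (row=3, col=4), (row=4, col=5), (row=5, col=6), (row=6, col=5)
  Distance 5: (row=1, col=3), (row=2, col=0), (row=2, col=2), (row=2, col=4), (row=3, col=5), (row=4, col=6), (row=6, col=6)
  Distance 6: (row=0, col=3), (row=1, col=2), (row=1, col=4), (row=2, col=1), (row=2, col=5)  <- goal reached here
One shortest path (6 moves): (row=5, col=2) -> (row=5, col=3) -> (row=5, col=4) -> (row=4, col=4) -> (row=3, col=4) -> (row=2, col=4) -> (row=1, col=4)

Answer: Shortest path length: 6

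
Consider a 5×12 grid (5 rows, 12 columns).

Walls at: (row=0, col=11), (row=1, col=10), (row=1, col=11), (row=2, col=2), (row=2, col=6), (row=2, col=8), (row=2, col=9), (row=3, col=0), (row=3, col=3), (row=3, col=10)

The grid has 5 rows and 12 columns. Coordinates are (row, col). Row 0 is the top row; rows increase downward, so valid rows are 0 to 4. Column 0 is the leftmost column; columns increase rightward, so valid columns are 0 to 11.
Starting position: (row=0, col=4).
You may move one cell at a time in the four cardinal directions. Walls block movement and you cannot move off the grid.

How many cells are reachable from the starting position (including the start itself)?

BFS flood-fill from (row=0, col=4):
  Distance 0: (row=0, col=4)
  Distance 1: (row=0, col=3), (row=0, col=5), (row=1, col=4)
  Distance 2: (row=0, col=2), (row=0, col=6), (row=1, col=3), (row=1, col=5), (row=2, col=4)
  Distance 3: (row=0, col=1), (row=0, col=7), (row=1, col=2), (row=1, col=6), (row=2, col=3), (row=2, col=5), (row=3, col=4)
  Distance 4: (row=0, col=0), (row=0, col=8), (row=1, col=1), (row=1, col=7), (row=3, col=5), (row=4, col=4)
  Distance 5: (row=0, col=9), (row=1, col=0), (row=1, col=8), (row=2, col=1), (row=2, col=7), (row=3, col=6), (row=4, col=3), (row=4, col=5)
  Distance 6: (row=0, col=10), (row=1, col=9), (row=2, col=0), (row=3, col=1), (row=3, col=7), (row=4, col=2), (row=4, col=6)
  Distance 7: (row=3, col=2), (row=3, col=8), (row=4, col=1), (row=4, col=7)
  Distance 8: (row=3, col=9), (row=4, col=0), (row=4, col=8)
  Distance 9: (row=4, col=9)
  Distance 10: (row=4, col=10)
  Distance 11: (row=4, col=11)
  Distance 12: (row=3, col=11)
  Distance 13: (row=2, col=11)
  Distance 14: (row=2, col=10)
Total reachable: 50 (grid has 50 open cells total)

Answer: Reachable cells: 50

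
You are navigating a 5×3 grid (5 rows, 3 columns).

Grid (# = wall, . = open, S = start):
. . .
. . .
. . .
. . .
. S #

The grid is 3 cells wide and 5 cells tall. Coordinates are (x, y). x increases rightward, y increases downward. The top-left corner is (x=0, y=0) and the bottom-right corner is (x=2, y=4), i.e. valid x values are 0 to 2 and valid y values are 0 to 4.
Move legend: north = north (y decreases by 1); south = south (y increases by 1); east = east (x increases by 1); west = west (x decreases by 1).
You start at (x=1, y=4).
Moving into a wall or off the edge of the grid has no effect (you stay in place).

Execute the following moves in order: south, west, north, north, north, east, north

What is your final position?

Answer: Final position: (x=1, y=0)

Derivation:
Start: (x=1, y=4)
  south (south): blocked, stay at (x=1, y=4)
  west (west): (x=1, y=4) -> (x=0, y=4)
  north (north): (x=0, y=4) -> (x=0, y=3)
  north (north): (x=0, y=3) -> (x=0, y=2)
  north (north): (x=0, y=2) -> (x=0, y=1)
  east (east): (x=0, y=1) -> (x=1, y=1)
  north (north): (x=1, y=1) -> (x=1, y=0)
Final: (x=1, y=0)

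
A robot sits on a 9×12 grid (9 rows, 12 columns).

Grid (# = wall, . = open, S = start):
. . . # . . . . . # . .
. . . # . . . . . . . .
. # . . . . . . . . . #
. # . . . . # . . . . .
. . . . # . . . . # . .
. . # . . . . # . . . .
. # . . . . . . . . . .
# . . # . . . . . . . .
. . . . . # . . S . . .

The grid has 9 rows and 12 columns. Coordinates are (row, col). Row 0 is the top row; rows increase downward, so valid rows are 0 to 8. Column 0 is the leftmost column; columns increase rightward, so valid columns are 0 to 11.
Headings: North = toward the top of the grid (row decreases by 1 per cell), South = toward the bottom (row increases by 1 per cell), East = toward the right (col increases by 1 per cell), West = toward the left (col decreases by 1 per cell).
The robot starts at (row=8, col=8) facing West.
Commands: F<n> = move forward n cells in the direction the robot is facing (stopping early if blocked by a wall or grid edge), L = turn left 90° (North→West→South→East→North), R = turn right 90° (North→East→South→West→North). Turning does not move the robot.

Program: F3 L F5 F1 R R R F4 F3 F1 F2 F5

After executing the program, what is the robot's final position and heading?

Start: (row=8, col=8), facing West
  F3: move forward 2/3 (blocked), now at (row=8, col=6)
  L: turn left, now facing South
  F5: move forward 0/5 (blocked), now at (row=8, col=6)
  F1: move forward 0/1 (blocked), now at (row=8, col=6)
  R: turn right, now facing West
  R: turn right, now facing North
  R: turn right, now facing East
  F4: move forward 4, now at (row=8, col=10)
  F3: move forward 1/3 (blocked), now at (row=8, col=11)
  F1: move forward 0/1 (blocked), now at (row=8, col=11)
  F2: move forward 0/2 (blocked), now at (row=8, col=11)
  F5: move forward 0/5 (blocked), now at (row=8, col=11)
Final: (row=8, col=11), facing East

Answer: Final position: (row=8, col=11), facing East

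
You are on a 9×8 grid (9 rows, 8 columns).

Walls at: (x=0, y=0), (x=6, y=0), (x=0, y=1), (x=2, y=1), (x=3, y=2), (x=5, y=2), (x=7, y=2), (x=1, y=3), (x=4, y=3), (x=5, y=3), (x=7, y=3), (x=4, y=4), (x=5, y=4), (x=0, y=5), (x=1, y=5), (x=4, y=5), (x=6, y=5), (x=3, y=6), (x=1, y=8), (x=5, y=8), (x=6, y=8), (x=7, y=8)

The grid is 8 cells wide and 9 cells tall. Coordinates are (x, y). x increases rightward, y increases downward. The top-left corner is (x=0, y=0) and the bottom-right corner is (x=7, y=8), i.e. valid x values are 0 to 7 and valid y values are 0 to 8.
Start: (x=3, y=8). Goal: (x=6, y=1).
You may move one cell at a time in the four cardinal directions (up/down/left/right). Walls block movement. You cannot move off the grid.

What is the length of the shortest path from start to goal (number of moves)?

BFS from (x=3, y=8) until reaching (x=6, y=1):
  Distance 0: (x=3, y=8)
  Distance 1: (x=3, y=7), (x=2, y=8), (x=4, y=8)
  Distance 2: (x=2, y=7), (x=4, y=7)
  Distance 3: (x=2, y=6), (x=4, y=6), (x=1, y=7), (x=5, y=7)
  Distance 4: (x=2, y=5), (x=1, y=6), (x=5, y=6), (x=0, y=7), (x=6, y=7)
  Distance 5: (x=2, y=4), (x=3, y=5), (x=5, y=5), (x=0, y=6), (x=6, y=6), (x=7, y=7), (x=0, y=8)
  Distance 6: (x=2, y=3), (x=1, y=4), (x=3, y=4), (x=7, y=6)
  Distance 7: (x=2, y=2), (x=3, y=3), (x=0, y=4), (x=7, y=5)
  Distance 8: (x=1, y=2), (x=0, y=3), (x=7, y=4)
  Distance 9: (x=1, y=1), (x=0, y=2), (x=6, y=4)
  Distance 10: (x=1, y=0), (x=6, y=3)
  Distance 11: (x=2, y=0), (x=6, y=2)
  Distance 12: (x=3, y=0), (x=6, y=1)  <- goal reached here
One shortest path (12 moves): (x=3, y=8) -> (x=4, y=8) -> (x=4, y=7) -> (x=5, y=7) -> (x=6, y=7) -> (x=7, y=7) -> (x=7, y=6) -> (x=7, y=5) -> (x=7, y=4) -> (x=6, y=4) -> (x=6, y=3) -> (x=6, y=2) -> (x=6, y=1)

Answer: Shortest path length: 12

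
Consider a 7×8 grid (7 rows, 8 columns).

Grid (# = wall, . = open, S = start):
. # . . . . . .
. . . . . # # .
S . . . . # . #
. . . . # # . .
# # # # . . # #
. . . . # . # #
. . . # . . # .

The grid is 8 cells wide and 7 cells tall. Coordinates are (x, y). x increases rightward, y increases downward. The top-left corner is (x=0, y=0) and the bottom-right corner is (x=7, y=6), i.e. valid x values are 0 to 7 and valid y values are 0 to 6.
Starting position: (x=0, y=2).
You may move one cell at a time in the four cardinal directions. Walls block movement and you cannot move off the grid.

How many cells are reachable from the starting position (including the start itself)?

Answer: Reachable cells: 22

Derivation:
BFS flood-fill from (x=0, y=2):
  Distance 0: (x=0, y=2)
  Distance 1: (x=0, y=1), (x=1, y=2), (x=0, y=3)
  Distance 2: (x=0, y=0), (x=1, y=1), (x=2, y=2), (x=1, y=3)
  Distance 3: (x=2, y=1), (x=3, y=2), (x=2, y=3)
  Distance 4: (x=2, y=0), (x=3, y=1), (x=4, y=2), (x=3, y=3)
  Distance 5: (x=3, y=0), (x=4, y=1)
  Distance 6: (x=4, y=0)
  Distance 7: (x=5, y=0)
  Distance 8: (x=6, y=0)
  Distance 9: (x=7, y=0)
  Distance 10: (x=7, y=1)
Total reachable: 22 (grid has 38 open cells total)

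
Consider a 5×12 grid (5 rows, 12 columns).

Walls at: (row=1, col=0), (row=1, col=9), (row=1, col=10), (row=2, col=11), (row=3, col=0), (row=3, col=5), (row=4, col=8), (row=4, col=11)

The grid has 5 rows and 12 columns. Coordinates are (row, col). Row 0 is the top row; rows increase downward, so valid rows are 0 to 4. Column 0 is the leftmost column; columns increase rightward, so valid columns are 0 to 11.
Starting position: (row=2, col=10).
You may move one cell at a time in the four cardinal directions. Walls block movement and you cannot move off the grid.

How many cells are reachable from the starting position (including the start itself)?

BFS flood-fill from (row=2, col=10):
  Distance 0: (row=2, col=10)
  Distance 1: (row=2, col=9), (row=3, col=10)
  Distance 2: (row=2, col=8), (row=3, col=9), (row=3, col=11), (row=4, col=10)
  Distance 3: (row=1, col=8), (row=2, col=7), (row=3, col=8), (row=4, col=9)
  Distance 4: (row=0, col=8), (row=1, col=7), (row=2, col=6), (row=3, col=7)
  Distance 5: (row=0, col=7), (row=0, col=9), (row=1, col=6), (row=2, col=5), (row=3, col=6), (row=4, col=7)
  Distance 6: (row=0, col=6), (row=0, col=10), (row=1, col=5), (row=2, col=4), (row=4, col=6)
  Distance 7: (row=0, col=5), (row=0, col=11), (row=1, col=4), (row=2, col=3), (row=3, col=4), (row=4, col=5)
  Distance 8: (row=0, col=4), (row=1, col=3), (row=1, col=11), (row=2, col=2), (row=3, col=3), (row=4, col=4)
  Distance 9: (row=0, col=3), (row=1, col=2), (row=2, col=1), (row=3, col=2), (row=4, col=3)
  Distance 10: (row=0, col=2), (row=1, col=1), (row=2, col=0), (row=3, col=1), (row=4, col=2)
  Distance 11: (row=0, col=1), (row=4, col=1)
  Distance 12: (row=0, col=0), (row=4, col=0)
Total reachable: 52 (grid has 52 open cells total)

Answer: Reachable cells: 52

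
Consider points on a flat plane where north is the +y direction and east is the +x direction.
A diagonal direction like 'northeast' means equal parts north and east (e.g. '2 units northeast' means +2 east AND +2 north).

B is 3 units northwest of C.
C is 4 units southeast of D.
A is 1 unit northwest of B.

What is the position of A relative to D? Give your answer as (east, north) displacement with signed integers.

Place D at the origin (east=0, north=0).
  C is 4 units southeast of D: delta (east=+4, north=-4); C at (east=4, north=-4).
  B is 3 units northwest of C: delta (east=-3, north=+3); B at (east=1, north=-1).
  A is 1 unit northwest of B: delta (east=-1, north=+1); A at (east=0, north=0).
Therefore A relative to D: (east=0, north=0).

Answer: A is at (east=0, north=0) relative to D.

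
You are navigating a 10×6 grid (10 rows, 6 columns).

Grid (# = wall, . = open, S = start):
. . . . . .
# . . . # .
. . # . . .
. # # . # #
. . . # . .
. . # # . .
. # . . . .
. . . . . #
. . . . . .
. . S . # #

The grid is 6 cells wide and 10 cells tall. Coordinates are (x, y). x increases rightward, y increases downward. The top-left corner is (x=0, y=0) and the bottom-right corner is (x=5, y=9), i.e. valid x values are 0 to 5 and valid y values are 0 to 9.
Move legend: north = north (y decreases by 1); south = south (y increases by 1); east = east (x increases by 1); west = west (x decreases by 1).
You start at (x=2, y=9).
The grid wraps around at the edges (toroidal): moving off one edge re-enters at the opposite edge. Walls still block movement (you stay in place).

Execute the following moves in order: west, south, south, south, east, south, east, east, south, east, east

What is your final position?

Start: (x=2, y=9)
  west (west): (x=2, y=9) -> (x=1, y=9)
  south (south): (x=1, y=9) -> (x=1, y=0)
  south (south): (x=1, y=0) -> (x=1, y=1)
  south (south): (x=1, y=1) -> (x=1, y=2)
  east (east): blocked, stay at (x=1, y=2)
  south (south): blocked, stay at (x=1, y=2)
  east (east): blocked, stay at (x=1, y=2)
  east (east): blocked, stay at (x=1, y=2)
  south (south): blocked, stay at (x=1, y=2)
  east (east): blocked, stay at (x=1, y=2)
  east (east): blocked, stay at (x=1, y=2)
Final: (x=1, y=2)

Answer: Final position: (x=1, y=2)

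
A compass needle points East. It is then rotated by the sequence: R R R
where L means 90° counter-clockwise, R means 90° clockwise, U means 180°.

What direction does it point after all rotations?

Start: East
  R (right (90° clockwise)) -> South
  R (right (90° clockwise)) -> West
  R (right (90° clockwise)) -> North
Final: North

Answer: Final heading: North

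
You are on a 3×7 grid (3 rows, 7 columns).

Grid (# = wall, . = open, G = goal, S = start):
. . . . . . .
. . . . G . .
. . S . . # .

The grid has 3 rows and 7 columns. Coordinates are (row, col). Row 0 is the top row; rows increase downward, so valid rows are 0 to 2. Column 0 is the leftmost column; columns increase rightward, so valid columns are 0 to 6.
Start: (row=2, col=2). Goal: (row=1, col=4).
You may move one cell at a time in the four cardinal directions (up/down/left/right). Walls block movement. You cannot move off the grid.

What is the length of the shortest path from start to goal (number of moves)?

BFS from (row=2, col=2) until reaching (row=1, col=4):
  Distance 0: (row=2, col=2)
  Distance 1: (row=1, col=2), (row=2, col=1), (row=2, col=3)
  Distance 2: (row=0, col=2), (row=1, col=1), (row=1, col=3), (row=2, col=0), (row=2, col=4)
  Distance 3: (row=0, col=1), (row=0, col=3), (row=1, col=0), (row=1, col=4)  <- goal reached here
One shortest path (3 moves): (row=2, col=2) -> (row=2, col=3) -> (row=2, col=4) -> (row=1, col=4)

Answer: Shortest path length: 3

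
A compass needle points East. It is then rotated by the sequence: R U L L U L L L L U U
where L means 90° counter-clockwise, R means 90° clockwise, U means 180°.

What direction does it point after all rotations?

Answer: Final heading: North

Derivation:
Start: East
  R (right (90° clockwise)) -> South
  U (U-turn (180°)) -> North
  L (left (90° counter-clockwise)) -> West
  L (left (90° counter-clockwise)) -> South
  U (U-turn (180°)) -> North
  L (left (90° counter-clockwise)) -> West
  L (left (90° counter-clockwise)) -> South
  L (left (90° counter-clockwise)) -> East
  L (left (90° counter-clockwise)) -> North
  U (U-turn (180°)) -> South
  U (U-turn (180°)) -> North
Final: North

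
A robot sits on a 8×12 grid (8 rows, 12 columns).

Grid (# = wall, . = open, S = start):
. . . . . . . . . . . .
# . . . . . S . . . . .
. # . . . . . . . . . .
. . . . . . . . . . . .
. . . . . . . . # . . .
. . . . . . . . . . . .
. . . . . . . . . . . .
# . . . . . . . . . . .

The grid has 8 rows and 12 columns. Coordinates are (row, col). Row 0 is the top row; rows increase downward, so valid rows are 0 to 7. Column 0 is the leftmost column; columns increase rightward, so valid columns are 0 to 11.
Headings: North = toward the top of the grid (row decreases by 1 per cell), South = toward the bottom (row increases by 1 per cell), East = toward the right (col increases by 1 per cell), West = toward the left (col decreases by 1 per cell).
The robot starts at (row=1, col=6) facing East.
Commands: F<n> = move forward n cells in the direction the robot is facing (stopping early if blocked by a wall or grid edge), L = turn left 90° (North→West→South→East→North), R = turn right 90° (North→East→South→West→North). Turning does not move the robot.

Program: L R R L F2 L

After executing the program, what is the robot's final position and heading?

Start: (row=1, col=6), facing East
  L: turn left, now facing North
  R: turn right, now facing East
  R: turn right, now facing South
  L: turn left, now facing East
  F2: move forward 2, now at (row=1, col=8)
  L: turn left, now facing North
Final: (row=1, col=8), facing North

Answer: Final position: (row=1, col=8), facing North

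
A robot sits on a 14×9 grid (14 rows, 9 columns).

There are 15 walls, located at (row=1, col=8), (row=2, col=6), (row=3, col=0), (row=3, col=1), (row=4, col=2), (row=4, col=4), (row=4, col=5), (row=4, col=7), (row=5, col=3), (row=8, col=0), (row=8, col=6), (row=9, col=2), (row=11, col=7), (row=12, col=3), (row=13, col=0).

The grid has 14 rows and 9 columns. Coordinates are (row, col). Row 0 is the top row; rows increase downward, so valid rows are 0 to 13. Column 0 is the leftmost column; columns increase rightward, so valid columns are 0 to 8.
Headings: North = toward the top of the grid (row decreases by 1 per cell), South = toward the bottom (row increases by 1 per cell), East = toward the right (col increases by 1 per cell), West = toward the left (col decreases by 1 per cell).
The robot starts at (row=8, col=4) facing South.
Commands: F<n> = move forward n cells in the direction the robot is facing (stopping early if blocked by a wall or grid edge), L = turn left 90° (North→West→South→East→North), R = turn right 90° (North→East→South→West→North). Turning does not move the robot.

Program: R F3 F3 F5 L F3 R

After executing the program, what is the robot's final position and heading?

Answer: Final position: (row=11, col=1), facing West

Derivation:
Start: (row=8, col=4), facing South
  R: turn right, now facing West
  F3: move forward 3, now at (row=8, col=1)
  F3: move forward 0/3 (blocked), now at (row=8, col=1)
  F5: move forward 0/5 (blocked), now at (row=8, col=1)
  L: turn left, now facing South
  F3: move forward 3, now at (row=11, col=1)
  R: turn right, now facing West
Final: (row=11, col=1), facing West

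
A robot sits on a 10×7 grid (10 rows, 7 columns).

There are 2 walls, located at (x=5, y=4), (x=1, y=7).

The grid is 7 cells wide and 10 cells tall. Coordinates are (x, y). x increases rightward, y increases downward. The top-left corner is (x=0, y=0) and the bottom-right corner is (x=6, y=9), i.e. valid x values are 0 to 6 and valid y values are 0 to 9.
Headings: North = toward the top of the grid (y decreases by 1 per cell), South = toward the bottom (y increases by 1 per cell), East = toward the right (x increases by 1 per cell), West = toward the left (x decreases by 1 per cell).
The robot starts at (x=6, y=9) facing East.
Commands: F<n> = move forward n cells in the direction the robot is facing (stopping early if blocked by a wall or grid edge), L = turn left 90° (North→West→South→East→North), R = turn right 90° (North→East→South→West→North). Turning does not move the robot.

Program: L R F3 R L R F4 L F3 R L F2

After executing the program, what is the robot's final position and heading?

Start: (x=6, y=9), facing East
  L: turn left, now facing North
  R: turn right, now facing East
  F3: move forward 0/3 (blocked), now at (x=6, y=9)
  R: turn right, now facing South
  L: turn left, now facing East
  R: turn right, now facing South
  F4: move forward 0/4 (blocked), now at (x=6, y=9)
  L: turn left, now facing East
  F3: move forward 0/3 (blocked), now at (x=6, y=9)
  R: turn right, now facing South
  L: turn left, now facing East
  F2: move forward 0/2 (blocked), now at (x=6, y=9)
Final: (x=6, y=9), facing East

Answer: Final position: (x=6, y=9), facing East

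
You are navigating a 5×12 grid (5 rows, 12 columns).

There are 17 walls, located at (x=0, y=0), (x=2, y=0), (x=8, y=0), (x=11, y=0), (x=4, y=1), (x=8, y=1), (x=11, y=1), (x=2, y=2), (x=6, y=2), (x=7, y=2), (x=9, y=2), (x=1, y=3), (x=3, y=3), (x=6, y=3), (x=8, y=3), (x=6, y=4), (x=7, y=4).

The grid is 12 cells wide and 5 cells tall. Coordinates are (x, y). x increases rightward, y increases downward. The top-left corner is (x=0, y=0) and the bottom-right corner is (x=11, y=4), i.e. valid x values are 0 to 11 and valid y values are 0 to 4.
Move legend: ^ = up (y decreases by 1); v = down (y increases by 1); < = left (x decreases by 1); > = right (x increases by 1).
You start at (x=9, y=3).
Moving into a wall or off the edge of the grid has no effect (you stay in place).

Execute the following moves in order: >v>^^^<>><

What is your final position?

Start: (x=9, y=3)
  > (right): (x=9, y=3) -> (x=10, y=3)
  v (down): (x=10, y=3) -> (x=10, y=4)
  > (right): (x=10, y=4) -> (x=11, y=4)
  ^ (up): (x=11, y=4) -> (x=11, y=3)
  ^ (up): (x=11, y=3) -> (x=11, y=2)
  ^ (up): blocked, stay at (x=11, y=2)
  < (left): (x=11, y=2) -> (x=10, y=2)
  > (right): (x=10, y=2) -> (x=11, y=2)
  > (right): blocked, stay at (x=11, y=2)
  < (left): (x=11, y=2) -> (x=10, y=2)
Final: (x=10, y=2)

Answer: Final position: (x=10, y=2)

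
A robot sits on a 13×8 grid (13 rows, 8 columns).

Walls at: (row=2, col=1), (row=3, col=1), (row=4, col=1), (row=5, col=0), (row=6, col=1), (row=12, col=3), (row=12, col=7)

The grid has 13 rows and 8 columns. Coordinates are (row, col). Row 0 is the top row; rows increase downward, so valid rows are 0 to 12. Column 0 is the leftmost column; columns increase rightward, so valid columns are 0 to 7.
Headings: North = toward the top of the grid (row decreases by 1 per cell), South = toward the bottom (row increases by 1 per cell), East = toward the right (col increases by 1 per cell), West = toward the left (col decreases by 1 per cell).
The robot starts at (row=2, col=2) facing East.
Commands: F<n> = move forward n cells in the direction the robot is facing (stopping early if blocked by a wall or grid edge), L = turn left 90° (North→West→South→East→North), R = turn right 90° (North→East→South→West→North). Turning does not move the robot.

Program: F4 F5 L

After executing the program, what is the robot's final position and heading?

Start: (row=2, col=2), facing East
  F4: move forward 4, now at (row=2, col=6)
  F5: move forward 1/5 (blocked), now at (row=2, col=7)
  L: turn left, now facing North
Final: (row=2, col=7), facing North

Answer: Final position: (row=2, col=7), facing North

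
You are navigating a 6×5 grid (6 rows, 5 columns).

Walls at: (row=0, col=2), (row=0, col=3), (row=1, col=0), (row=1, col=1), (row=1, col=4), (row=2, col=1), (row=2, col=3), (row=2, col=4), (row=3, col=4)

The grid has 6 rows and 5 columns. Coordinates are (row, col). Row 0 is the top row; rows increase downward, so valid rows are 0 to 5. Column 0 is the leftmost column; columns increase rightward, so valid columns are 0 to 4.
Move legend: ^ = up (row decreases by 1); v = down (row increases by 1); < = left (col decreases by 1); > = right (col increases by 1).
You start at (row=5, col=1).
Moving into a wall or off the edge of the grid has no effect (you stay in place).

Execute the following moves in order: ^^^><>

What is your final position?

Answer: Final position: (row=3, col=2)

Derivation:
Start: (row=5, col=1)
  ^ (up): (row=5, col=1) -> (row=4, col=1)
  ^ (up): (row=4, col=1) -> (row=3, col=1)
  ^ (up): blocked, stay at (row=3, col=1)
  > (right): (row=3, col=1) -> (row=3, col=2)
  < (left): (row=3, col=2) -> (row=3, col=1)
  > (right): (row=3, col=1) -> (row=3, col=2)
Final: (row=3, col=2)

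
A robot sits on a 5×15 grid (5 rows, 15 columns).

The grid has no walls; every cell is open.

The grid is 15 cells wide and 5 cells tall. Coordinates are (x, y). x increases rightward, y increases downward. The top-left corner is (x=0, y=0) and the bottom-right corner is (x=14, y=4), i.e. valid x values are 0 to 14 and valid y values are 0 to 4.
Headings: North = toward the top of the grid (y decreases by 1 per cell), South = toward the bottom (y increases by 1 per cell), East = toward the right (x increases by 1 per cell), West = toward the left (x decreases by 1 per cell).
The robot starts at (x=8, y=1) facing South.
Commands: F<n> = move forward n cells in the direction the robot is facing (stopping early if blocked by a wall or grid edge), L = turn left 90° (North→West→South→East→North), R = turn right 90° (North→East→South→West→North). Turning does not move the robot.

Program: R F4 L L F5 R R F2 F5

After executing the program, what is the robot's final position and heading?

Start: (x=8, y=1), facing South
  R: turn right, now facing West
  F4: move forward 4, now at (x=4, y=1)
  L: turn left, now facing South
  L: turn left, now facing East
  F5: move forward 5, now at (x=9, y=1)
  R: turn right, now facing South
  R: turn right, now facing West
  F2: move forward 2, now at (x=7, y=1)
  F5: move forward 5, now at (x=2, y=1)
Final: (x=2, y=1), facing West

Answer: Final position: (x=2, y=1), facing West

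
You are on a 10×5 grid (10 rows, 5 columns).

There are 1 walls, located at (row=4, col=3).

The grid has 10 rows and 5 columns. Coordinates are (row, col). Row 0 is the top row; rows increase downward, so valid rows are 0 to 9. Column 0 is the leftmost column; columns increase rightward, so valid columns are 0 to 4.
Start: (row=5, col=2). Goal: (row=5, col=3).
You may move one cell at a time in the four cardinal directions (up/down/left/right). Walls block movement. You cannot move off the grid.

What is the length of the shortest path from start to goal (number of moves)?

BFS from (row=5, col=2) until reaching (row=5, col=3):
  Distance 0: (row=5, col=2)
  Distance 1: (row=4, col=2), (row=5, col=1), (row=5, col=3), (row=6, col=2)  <- goal reached here
One shortest path (1 moves): (row=5, col=2) -> (row=5, col=3)

Answer: Shortest path length: 1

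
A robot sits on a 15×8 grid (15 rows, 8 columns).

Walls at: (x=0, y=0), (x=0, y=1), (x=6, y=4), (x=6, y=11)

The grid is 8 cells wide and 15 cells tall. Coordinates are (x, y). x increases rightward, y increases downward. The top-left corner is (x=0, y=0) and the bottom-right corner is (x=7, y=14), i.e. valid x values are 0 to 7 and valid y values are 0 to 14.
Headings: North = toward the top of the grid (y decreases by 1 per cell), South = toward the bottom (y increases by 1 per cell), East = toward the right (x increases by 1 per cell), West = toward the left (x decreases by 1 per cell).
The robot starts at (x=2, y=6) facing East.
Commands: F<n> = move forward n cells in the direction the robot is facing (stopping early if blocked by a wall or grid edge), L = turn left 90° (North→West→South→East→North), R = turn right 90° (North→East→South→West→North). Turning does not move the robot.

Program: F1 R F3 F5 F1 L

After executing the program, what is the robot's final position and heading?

Answer: Final position: (x=3, y=14), facing East

Derivation:
Start: (x=2, y=6), facing East
  F1: move forward 1, now at (x=3, y=6)
  R: turn right, now facing South
  F3: move forward 3, now at (x=3, y=9)
  F5: move forward 5, now at (x=3, y=14)
  F1: move forward 0/1 (blocked), now at (x=3, y=14)
  L: turn left, now facing East
Final: (x=3, y=14), facing East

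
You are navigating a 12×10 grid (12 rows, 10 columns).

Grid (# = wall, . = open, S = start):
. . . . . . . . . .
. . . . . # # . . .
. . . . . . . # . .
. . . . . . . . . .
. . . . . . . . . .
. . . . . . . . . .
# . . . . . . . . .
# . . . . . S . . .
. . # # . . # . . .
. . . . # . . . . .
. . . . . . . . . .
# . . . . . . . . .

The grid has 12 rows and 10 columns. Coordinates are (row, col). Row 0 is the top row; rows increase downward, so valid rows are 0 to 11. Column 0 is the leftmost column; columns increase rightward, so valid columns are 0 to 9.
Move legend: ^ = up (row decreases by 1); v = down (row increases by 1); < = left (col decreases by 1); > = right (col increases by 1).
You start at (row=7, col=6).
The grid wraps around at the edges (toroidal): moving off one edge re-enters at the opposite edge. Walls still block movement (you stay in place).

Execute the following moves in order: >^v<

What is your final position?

Start: (row=7, col=6)
  > (right): (row=7, col=6) -> (row=7, col=7)
  ^ (up): (row=7, col=7) -> (row=6, col=7)
  v (down): (row=6, col=7) -> (row=7, col=7)
  < (left): (row=7, col=7) -> (row=7, col=6)
Final: (row=7, col=6)

Answer: Final position: (row=7, col=6)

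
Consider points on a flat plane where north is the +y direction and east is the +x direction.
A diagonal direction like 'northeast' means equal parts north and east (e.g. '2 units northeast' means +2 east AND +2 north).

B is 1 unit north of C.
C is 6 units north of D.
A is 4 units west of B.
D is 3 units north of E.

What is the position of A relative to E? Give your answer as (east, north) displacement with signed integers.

Answer: A is at (east=-4, north=10) relative to E.

Derivation:
Place E at the origin (east=0, north=0).
  D is 3 units north of E: delta (east=+0, north=+3); D at (east=0, north=3).
  C is 6 units north of D: delta (east=+0, north=+6); C at (east=0, north=9).
  B is 1 unit north of C: delta (east=+0, north=+1); B at (east=0, north=10).
  A is 4 units west of B: delta (east=-4, north=+0); A at (east=-4, north=10).
Therefore A relative to E: (east=-4, north=10).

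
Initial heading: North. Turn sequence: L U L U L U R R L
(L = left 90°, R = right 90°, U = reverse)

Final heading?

Start: North
  L (left (90° counter-clockwise)) -> West
  U (U-turn (180°)) -> East
  L (left (90° counter-clockwise)) -> North
  U (U-turn (180°)) -> South
  L (left (90° counter-clockwise)) -> East
  U (U-turn (180°)) -> West
  R (right (90° clockwise)) -> North
  R (right (90° clockwise)) -> East
  L (left (90° counter-clockwise)) -> North
Final: North

Answer: Final heading: North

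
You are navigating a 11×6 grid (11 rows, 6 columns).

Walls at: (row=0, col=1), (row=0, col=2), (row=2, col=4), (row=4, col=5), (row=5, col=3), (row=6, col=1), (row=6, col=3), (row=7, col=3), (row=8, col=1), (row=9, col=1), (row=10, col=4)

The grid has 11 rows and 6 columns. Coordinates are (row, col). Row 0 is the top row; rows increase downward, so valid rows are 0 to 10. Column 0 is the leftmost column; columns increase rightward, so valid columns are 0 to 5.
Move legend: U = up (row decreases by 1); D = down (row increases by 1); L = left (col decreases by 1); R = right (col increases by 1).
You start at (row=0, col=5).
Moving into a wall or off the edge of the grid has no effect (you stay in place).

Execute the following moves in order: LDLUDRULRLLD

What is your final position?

Start: (row=0, col=5)
  L (left): (row=0, col=5) -> (row=0, col=4)
  D (down): (row=0, col=4) -> (row=1, col=4)
  L (left): (row=1, col=4) -> (row=1, col=3)
  U (up): (row=1, col=3) -> (row=0, col=3)
  D (down): (row=0, col=3) -> (row=1, col=3)
  R (right): (row=1, col=3) -> (row=1, col=4)
  U (up): (row=1, col=4) -> (row=0, col=4)
  L (left): (row=0, col=4) -> (row=0, col=3)
  R (right): (row=0, col=3) -> (row=0, col=4)
  L (left): (row=0, col=4) -> (row=0, col=3)
  L (left): blocked, stay at (row=0, col=3)
  D (down): (row=0, col=3) -> (row=1, col=3)
Final: (row=1, col=3)

Answer: Final position: (row=1, col=3)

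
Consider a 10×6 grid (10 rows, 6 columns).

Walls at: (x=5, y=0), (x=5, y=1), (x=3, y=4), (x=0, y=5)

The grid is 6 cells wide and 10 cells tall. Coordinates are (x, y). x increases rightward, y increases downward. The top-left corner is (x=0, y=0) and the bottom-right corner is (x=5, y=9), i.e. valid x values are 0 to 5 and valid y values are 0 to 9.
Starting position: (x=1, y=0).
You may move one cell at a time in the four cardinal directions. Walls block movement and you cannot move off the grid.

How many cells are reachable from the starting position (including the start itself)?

BFS flood-fill from (x=1, y=0):
  Distance 0: (x=1, y=0)
  Distance 1: (x=0, y=0), (x=2, y=0), (x=1, y=1)
  Distance 2: (x=3, y=0), (x=0, y=1), (x=2, y=1), (x=1, y=2)
  Distance 3: (x=4, y=0), (x=3, y=1), (x=0, y=2), (x=2, y=2), (x=1, y=3)
  Distance 4: (x=4, y=1), (x=3, y=2), (x=0, y=3), (x=2, y=3), (x=1, y=4)
  Distance 5: (x=4, y=2), (x=3, y=3), (x=0, y=4), (x=2, y=4), (x=1, y=5)
  Distance 6: (x=5, y=2), (x=4, y=3), (x=2, y=5), (x=1, y=6)
  Distance 7: (x=5, y=3), (x=4, y=4), (x=3, y=5), (x=0, y=6), (x=2, y=6), (x=1, y=7)
  Distance 8: (x=5, y=4), (x=4, y=5), (x=3, y=6), (x=0, y=7), (x=2, y=7), (x=1, y=8)
  Distance 9: (x=5, y=5), (x=4, y=6), (x=3, y=7), (x=0, y=8), (x=2, y=8), (x=1, y=9)
  Distance 10: (x=5, y=6), (x=4, y=7), (x=3, y=8), (x=0, y=9), (x=2, y=9)
  Distance 11: (x=5, y=7), (x=4, y=8), (x=3, y=9)
  Distance 12: (x=5, y=8), (x=4, y=9)
  Distance 13: (x=5, y=9)
Total reachable: 56 (grid has 56 open cells total)

Answer: Reachable cells: 56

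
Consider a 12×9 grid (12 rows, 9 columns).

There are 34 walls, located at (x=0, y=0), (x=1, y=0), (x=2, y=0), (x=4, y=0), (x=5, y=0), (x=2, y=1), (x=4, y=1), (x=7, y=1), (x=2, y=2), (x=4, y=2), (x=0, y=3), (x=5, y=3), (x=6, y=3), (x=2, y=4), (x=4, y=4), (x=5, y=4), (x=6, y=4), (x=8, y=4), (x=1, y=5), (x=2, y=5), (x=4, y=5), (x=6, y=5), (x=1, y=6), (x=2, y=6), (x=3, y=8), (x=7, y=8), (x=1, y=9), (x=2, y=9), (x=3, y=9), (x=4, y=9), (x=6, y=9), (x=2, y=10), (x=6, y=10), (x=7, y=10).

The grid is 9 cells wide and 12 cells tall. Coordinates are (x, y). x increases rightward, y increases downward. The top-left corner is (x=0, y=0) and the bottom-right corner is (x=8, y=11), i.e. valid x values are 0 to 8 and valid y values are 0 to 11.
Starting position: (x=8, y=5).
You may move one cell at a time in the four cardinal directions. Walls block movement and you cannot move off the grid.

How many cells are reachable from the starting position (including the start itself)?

BFS flood-fill from (x=8, y=5):
  Distance 0: (x=8, y=5)
  Distance 1: (x=7, y=5), (x=8, y=6)
  Distance 2: (x=7, y=4), (x=7, y=6), (x=8, y=7)
  Distance 3: (x=7, y=3), (x=6, y=6), (x=7, y=7), (x=8, y=8)
  Distance 4: (x=7, y=2), (x=8, y=3), (x=5, y=6), (x=6, y=7), (x=8, y=9)
  Distance 5: (x=6, y=2), (x=8, y=2), (x=5, y=5), (x=4, y=6), (x=5, y=7), (x=6, y=8), (x=7, y=9), (x=8, y=10)
  Distance 6: (x=6, y=1), (x=8, y=1), (x=5, y=2), (x=3, y=6), (x=4, y=7), (x=5, y=8), (x=8, y=11)
  Distance 7: (x=6, y=0), (x=8, y=0), (x=5, y=1), (x=3, y=5), (x=3, y=7), (x=4, y=8), (x=5, y=9), (x=7, y=11)
  Distance 8: (x=7, y=0), (x=3, y=4), (x=2, y=7), (x=5, y=10), (x=6, y=11)
  Distance 9: (x=3, y=3), (x=1, y=7), (x=2, y=8), (x=4, y=10), (x=5, y=11)
  Distance 10: (x=3, y=2), (x=2, y=3), (x=4, y=3), (x=0, y=7), (x=1, y=8), (x=3, y=10), (x=4, y=11)
  Distance 11: (x=3, y=1), (x=1, y=3), (x=0, y=6), (x=0, y=8), (x=3, y=11)
  Distance 12: (x=3, y=0), (x=1, y=2), (x=1, y=4), (x=0, y=5), (x=0, y=9), (x=2, y=11)
  Distance 13: (x=1, y=1), (x=0, y=2), (x=0, y=4), (x=0, y=10), (x=1, y=11)
  Distance 14: (x=0, y=1), (x=1, y=10), (x=0, y=11)
Total reachable: 74 (grid has 74 open cells total)

Answer: Reachable cells: 74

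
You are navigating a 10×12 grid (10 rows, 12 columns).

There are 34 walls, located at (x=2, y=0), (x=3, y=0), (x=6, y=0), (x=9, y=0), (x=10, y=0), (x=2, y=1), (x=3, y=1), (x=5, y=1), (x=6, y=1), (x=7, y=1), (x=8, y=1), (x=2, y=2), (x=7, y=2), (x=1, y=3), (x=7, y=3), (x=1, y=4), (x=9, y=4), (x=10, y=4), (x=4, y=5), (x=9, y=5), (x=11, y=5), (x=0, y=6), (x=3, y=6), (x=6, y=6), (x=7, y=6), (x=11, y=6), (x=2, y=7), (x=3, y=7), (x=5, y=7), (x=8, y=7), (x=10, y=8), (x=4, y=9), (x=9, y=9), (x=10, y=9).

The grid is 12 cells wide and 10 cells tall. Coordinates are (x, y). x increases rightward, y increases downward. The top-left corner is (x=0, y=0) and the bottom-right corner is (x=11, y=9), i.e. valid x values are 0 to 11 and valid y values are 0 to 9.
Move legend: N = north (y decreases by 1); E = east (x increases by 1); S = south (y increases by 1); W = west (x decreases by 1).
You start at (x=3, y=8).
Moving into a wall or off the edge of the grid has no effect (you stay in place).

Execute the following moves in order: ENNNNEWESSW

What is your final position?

Answer: Final position: (x=4, y=6)

Derivation:
Start: (x=3, y=8)
  E (east): (x=3, y=8) -> (x=4, y=8)
  N (north): (x=4, y=8) -> (x=4, y=7)
  N (north): (x=4, y=7) -> (x=4, y=6)
  N (north): blocked, stay at (x=4, y=6)
  N (north): blocked, stay at (x=4, y=6)
  E (east): (x=4, y=6) -> (x=5, y=6)
  W (west): (x=5, y=6) -> (x=4, y=6)
  E (east): (x=4, y=6) -> (x=5, y=6)
  S (south): blocked, stay at (x=5, y=6)
  S (south): blocked, stay at (x=5, y=6)
  W (west): (x=5, y=6) -> (x=4, y=6)
Final: (x=4, y=6)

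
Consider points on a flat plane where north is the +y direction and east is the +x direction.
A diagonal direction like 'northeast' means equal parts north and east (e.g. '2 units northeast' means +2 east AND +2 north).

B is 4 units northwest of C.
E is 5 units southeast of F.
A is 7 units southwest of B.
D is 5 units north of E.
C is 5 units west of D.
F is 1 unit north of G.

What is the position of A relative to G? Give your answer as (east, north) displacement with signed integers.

Answer: A is at (east=-11, north=-2) relative to G.

Derivation:
Place G at the origin (east=0, north=0).
  F is 1 unit north of G: delta (east=+0, north=+1); F at (east=0, north=1).
  E is 5 units southeast of F: delta (east=+5, north=-5); E at (east=5, north=-4).
  D is 5 units north of E: delta (east=+0, north=+5); D at (east=5, north=1).
  C is 5 units west of D: delta (east=-5, north=+0); C at (east=0, north=1).
  B is 4 units northwest of C: delta (east=-4, north=+4); B at (east=-4, north=5).
  A is 7 units southwest of B: delta (east=-7, north=-7); A at (east=-11, north=-2).
Therefore A relative to G: (east=-11, north=-2).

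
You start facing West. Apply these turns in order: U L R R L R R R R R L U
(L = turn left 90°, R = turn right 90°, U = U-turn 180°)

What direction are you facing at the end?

Answer: Final heading: West

Derivation:
Start: West
  U (U-turn (180°)) -> East
  L (left (90° counter-clockwise)) -> North
  R (right (90° clockwise)) -> East
  R (right (90° clockwise)) -> South
  L (left (90° counter-clockwise)) -> East
  R (right (90° clockwise)) -> South
  R (right (90° clockwise)) -> West
  R (right (90° clockwise)) -> North
  R (right (90° clockwise)) -> East
  R (right (90° clockwise)) -> South
  L (left (90° counter-clockwise)) -> East
  U (U-turn (180°)) -> West
Final: West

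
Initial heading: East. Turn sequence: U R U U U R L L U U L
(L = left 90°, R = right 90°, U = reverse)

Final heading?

Start: East
  U (U-turn (180°)) -> West
  R (right (90° clockwise)) -> North
  U (U-turn (180°)) -> South
  U (U-turn (180°)) -> North
  U (U-turn (180°)) -> South
  R (right (90° clockwise)) -> West
  L (left (90° counter-clockwise)) -> South
  L (left (90° counter-clockwise)) -> East
  U (U-turn (180°)) -> West
  U (U-turn (180°)) -> East
  L (left (90° counter-clockwise)) -> North
Final: North

Answer: Final heading: North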